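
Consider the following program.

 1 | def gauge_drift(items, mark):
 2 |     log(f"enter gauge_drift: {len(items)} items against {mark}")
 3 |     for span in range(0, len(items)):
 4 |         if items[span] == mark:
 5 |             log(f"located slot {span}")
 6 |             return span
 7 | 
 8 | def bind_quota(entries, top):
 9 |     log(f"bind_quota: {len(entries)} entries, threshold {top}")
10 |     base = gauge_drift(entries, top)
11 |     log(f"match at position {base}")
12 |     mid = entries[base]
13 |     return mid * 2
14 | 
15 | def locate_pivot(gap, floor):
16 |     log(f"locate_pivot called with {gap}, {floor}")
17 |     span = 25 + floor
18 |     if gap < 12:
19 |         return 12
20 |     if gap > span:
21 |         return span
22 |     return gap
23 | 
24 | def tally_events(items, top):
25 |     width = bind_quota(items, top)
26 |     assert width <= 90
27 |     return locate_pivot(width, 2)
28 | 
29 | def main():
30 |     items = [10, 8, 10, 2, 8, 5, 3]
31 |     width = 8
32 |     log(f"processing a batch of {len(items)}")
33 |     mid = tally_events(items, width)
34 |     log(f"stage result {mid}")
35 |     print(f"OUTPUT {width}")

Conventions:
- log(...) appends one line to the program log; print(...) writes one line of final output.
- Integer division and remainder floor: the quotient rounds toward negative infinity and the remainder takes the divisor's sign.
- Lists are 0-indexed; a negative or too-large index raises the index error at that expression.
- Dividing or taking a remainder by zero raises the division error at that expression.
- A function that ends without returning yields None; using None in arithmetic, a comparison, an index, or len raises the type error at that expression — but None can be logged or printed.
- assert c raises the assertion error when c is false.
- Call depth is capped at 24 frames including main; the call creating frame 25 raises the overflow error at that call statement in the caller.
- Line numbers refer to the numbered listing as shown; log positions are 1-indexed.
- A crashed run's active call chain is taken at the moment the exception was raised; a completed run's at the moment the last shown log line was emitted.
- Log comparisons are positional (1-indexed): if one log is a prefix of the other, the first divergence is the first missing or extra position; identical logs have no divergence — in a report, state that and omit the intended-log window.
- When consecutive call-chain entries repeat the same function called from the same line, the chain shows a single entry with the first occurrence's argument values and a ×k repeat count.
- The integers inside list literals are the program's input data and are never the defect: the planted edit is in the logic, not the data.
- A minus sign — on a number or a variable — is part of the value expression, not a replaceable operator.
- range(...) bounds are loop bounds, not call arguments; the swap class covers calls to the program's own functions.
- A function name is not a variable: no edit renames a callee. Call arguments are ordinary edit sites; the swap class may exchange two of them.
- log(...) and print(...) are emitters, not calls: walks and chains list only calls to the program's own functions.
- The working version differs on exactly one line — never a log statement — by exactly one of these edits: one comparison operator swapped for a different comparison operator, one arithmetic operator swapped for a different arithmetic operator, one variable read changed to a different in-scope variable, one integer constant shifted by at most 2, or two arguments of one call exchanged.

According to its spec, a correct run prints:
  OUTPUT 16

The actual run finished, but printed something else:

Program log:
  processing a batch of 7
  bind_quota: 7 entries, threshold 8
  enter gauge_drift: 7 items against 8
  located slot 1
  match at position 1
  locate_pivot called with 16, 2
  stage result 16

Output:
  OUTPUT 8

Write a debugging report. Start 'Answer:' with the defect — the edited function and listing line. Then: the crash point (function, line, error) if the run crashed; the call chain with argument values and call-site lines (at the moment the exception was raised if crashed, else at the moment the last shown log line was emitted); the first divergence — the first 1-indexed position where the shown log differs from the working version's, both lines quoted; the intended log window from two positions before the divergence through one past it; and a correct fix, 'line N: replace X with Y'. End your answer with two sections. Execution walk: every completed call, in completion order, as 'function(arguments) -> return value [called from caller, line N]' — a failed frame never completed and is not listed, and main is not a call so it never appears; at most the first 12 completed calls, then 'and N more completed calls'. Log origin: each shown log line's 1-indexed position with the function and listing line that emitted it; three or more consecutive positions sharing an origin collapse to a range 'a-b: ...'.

Answer: the defect is in main at line 35.
Key fact: Nothing in the log betrays the bug — only the output does.
Call chain: main.
First divergence: there is none — every log position agrees.
Execution walk:
  gauge_drift([10, 8, 10, 2, 8, 5, 3], 8) -> 1  [called from bind_quota, line 10]
  bind_quota([10, 8, 10, 2, 8, 5, 3], 8) -> 16  [called from tally_events, line 25]
  locate_pivot(16, 2) -> 16  [called from tally_events, line 27]
  tally_events([10, 8, 10, 2, 8, 5, 3], 8) -> 16  [called from main, line 33]
Origin of each log line:
  1: emitted by main (line 32)
  2: emitted by bind_quota (line 9)
  3: emitted by gauge_drift (line 2)
  4: emitted by gauge_drift (line 5)
  5: emitted by bind_quota (line 11)
  6: emitted by locate_pivot (line 16)
  7: emitted by main (line 34)
A correct fix: line 35: replace `width` with `mid`.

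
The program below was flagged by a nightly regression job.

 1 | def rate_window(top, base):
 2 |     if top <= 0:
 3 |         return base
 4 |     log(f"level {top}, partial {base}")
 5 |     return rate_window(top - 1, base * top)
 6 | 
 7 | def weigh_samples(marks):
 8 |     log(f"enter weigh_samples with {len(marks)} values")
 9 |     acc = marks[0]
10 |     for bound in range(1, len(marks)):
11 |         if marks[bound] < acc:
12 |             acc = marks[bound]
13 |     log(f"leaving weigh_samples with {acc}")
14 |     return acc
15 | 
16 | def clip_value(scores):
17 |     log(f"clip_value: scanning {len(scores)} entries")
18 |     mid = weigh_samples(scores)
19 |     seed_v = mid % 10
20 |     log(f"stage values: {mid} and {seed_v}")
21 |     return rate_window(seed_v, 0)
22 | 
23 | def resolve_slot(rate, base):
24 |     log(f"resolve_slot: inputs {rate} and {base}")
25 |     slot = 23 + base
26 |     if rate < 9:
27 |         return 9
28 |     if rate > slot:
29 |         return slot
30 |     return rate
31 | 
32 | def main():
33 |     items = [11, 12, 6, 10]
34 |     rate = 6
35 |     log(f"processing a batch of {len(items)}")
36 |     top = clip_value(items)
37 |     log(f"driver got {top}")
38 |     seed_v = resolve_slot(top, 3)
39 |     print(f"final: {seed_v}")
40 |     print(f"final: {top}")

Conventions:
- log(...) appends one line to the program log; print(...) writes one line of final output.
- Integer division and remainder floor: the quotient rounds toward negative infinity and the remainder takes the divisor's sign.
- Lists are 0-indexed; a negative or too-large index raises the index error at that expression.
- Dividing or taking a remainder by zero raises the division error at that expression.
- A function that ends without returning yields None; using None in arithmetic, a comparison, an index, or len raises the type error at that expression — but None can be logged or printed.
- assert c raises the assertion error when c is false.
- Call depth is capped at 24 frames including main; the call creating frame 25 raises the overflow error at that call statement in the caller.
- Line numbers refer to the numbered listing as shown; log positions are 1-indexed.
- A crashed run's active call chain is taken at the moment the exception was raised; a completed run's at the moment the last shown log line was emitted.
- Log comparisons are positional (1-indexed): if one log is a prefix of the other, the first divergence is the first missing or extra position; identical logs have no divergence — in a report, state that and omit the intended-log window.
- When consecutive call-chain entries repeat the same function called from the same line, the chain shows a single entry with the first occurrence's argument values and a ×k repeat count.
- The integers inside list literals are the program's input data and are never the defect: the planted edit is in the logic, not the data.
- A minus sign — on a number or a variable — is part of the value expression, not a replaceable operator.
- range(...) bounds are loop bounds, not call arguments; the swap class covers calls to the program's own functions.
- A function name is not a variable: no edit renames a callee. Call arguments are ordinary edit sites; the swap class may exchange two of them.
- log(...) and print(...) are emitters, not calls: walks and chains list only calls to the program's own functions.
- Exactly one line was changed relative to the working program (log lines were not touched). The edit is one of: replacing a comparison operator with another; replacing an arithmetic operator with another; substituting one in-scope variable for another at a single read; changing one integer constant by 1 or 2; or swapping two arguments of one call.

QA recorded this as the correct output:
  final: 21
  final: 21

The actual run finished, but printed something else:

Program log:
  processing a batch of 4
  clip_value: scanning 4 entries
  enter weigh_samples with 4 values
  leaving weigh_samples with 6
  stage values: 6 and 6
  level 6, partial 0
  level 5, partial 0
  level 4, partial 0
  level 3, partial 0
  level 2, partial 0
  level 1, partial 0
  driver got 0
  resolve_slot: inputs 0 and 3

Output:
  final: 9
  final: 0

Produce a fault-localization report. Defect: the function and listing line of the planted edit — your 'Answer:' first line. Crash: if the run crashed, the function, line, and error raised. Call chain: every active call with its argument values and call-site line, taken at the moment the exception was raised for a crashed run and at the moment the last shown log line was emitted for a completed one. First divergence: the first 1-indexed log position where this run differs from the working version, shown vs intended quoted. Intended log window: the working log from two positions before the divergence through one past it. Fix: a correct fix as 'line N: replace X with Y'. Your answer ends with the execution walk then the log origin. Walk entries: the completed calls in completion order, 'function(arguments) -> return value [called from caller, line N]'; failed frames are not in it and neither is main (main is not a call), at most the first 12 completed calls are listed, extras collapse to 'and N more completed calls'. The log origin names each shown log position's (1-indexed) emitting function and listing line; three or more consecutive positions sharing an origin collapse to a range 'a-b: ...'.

Answer: the defect is in rate_window at line 5.
The tell: At log position 7 the runs split — shown 'level 5, partial 0', but the working version logs 'level 5, partial 6'.
Call chain: main -> resolve_slot(0, 3) (called at line 38).
First divergence: position 7; shown 'level 5, partial 0' vs intended 'level 5, partial 6'.
Intended log window:
  5: stage values: 6 and 6
  6: level 6, partial 0
  7: level 5, partial 6
  8: level 4, partial 11
Execution walk:
  weigh_samples([11, 12, 6, 10]) -> 6  [called from clip_value, line 18]
  rate_window(0, 0) -> 0  [called from rate_window, line 5]
  rate_window(1, 0) -> 0  [called from rate_window, line 5]
  rate_window(2, 0) -> 0  [called from rate_window, line 5]
  rate_window(3, 0) -> 0  [called from rate_window, line 5]
  rate_window(4, 0) -> 0  [called from rate_window, line 5]
  rate_window(5, 0) -> 0  [called from rate_window, line 5]
  rate_window(6, 0) -> 0  [called from clip_value, line 21]
  clip_value([11, 12, 6, 10]) -> 0  [called from main, line 36]
  resolve_slot(0, 3) -> 9  [called from main, line 38]
Origin of each log line:
  1 — main, line 35
  2 — clip_value, line 17
  3 — weigh_samples, line 8
  4 — weigh_samples, line 13
  5 — clip_value, line 20
  6-11 — rate_window, line 4
  12 — main, line 37
  13 — resolve_slot, line 24
A correct fix: line 5: replace `*` with `+`.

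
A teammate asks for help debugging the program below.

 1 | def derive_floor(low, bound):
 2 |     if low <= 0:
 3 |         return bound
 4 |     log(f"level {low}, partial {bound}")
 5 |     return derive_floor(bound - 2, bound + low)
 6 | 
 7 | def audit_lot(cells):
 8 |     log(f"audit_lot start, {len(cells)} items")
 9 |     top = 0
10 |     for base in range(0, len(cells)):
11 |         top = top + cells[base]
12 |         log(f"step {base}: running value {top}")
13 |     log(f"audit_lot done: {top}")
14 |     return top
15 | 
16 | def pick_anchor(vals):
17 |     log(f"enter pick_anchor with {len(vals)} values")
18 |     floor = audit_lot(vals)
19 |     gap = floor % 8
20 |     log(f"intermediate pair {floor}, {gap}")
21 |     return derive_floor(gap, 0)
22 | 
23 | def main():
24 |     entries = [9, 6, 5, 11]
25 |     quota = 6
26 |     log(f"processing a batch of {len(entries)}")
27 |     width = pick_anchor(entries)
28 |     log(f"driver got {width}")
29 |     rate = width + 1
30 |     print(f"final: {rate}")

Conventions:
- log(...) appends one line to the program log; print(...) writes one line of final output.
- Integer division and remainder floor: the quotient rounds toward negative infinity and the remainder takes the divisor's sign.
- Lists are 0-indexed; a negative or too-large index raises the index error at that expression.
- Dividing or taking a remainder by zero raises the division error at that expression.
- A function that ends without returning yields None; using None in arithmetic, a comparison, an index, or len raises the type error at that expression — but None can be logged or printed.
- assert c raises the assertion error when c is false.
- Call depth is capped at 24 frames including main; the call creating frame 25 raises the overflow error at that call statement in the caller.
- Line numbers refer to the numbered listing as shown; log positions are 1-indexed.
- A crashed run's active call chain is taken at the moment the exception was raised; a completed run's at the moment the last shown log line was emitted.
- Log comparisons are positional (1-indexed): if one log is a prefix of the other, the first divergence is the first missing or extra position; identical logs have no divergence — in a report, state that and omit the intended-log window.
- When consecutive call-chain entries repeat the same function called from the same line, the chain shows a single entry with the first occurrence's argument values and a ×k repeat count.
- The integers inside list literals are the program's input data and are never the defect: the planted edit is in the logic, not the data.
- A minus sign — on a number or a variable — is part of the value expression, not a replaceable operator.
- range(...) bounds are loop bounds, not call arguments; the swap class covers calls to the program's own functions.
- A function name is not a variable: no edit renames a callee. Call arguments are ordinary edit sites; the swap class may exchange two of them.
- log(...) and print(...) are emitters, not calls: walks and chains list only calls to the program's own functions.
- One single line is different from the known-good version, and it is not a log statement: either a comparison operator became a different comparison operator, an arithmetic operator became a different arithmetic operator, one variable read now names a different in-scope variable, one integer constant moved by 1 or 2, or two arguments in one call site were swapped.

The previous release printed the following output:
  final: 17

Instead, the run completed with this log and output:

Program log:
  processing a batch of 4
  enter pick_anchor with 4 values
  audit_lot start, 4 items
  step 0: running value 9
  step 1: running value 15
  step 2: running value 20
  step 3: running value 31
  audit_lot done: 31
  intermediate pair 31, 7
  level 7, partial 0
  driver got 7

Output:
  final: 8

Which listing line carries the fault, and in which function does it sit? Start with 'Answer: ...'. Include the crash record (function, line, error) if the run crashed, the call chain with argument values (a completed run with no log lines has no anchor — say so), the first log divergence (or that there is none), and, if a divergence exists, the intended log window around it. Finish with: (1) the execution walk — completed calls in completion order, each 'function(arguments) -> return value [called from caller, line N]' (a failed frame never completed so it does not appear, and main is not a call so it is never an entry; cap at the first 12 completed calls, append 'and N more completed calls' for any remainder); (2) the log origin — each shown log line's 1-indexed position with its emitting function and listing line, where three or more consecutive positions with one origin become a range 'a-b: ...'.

Answer: the defect is in derive_floor at line 5.
The tell: Everything matches until log position 11, which reads 'driver got 7' in place of 'level 5, partial 7'.
Call chain: main.
First divergence: position 11 — shown 'driver got 7', intended 'level 5, partial 7'.
Intended log window:
  9: intermediate pair 31, 7
  10: level 7, partial 0
  11: level 5, partial 7
  12: level 3, partial 12
Execution walk:
  audit_lot([9, 6, 5, 11]) -> 31  [called from pick_anchor, line 18]
  derive_floor(-2, 7) -> 7  [called from derive_floor, line 5]
  derive_floor(7, 0) -> 7  [called from pick_anchor, line 21]
  pick_anchor([9, 6, 5, 11]) -> 7  [called from main, line 27]
Log origin:
  1: from main, line 26
  2: from pick_anchor, line 17
  3: from audit_lot, line 8
  4-7: from audit_lot, line 12
  8: from audit_lot, line 13
  9: from pick_anchor, line 20
  10: from derive_floor, line 4
  11: from main, line 28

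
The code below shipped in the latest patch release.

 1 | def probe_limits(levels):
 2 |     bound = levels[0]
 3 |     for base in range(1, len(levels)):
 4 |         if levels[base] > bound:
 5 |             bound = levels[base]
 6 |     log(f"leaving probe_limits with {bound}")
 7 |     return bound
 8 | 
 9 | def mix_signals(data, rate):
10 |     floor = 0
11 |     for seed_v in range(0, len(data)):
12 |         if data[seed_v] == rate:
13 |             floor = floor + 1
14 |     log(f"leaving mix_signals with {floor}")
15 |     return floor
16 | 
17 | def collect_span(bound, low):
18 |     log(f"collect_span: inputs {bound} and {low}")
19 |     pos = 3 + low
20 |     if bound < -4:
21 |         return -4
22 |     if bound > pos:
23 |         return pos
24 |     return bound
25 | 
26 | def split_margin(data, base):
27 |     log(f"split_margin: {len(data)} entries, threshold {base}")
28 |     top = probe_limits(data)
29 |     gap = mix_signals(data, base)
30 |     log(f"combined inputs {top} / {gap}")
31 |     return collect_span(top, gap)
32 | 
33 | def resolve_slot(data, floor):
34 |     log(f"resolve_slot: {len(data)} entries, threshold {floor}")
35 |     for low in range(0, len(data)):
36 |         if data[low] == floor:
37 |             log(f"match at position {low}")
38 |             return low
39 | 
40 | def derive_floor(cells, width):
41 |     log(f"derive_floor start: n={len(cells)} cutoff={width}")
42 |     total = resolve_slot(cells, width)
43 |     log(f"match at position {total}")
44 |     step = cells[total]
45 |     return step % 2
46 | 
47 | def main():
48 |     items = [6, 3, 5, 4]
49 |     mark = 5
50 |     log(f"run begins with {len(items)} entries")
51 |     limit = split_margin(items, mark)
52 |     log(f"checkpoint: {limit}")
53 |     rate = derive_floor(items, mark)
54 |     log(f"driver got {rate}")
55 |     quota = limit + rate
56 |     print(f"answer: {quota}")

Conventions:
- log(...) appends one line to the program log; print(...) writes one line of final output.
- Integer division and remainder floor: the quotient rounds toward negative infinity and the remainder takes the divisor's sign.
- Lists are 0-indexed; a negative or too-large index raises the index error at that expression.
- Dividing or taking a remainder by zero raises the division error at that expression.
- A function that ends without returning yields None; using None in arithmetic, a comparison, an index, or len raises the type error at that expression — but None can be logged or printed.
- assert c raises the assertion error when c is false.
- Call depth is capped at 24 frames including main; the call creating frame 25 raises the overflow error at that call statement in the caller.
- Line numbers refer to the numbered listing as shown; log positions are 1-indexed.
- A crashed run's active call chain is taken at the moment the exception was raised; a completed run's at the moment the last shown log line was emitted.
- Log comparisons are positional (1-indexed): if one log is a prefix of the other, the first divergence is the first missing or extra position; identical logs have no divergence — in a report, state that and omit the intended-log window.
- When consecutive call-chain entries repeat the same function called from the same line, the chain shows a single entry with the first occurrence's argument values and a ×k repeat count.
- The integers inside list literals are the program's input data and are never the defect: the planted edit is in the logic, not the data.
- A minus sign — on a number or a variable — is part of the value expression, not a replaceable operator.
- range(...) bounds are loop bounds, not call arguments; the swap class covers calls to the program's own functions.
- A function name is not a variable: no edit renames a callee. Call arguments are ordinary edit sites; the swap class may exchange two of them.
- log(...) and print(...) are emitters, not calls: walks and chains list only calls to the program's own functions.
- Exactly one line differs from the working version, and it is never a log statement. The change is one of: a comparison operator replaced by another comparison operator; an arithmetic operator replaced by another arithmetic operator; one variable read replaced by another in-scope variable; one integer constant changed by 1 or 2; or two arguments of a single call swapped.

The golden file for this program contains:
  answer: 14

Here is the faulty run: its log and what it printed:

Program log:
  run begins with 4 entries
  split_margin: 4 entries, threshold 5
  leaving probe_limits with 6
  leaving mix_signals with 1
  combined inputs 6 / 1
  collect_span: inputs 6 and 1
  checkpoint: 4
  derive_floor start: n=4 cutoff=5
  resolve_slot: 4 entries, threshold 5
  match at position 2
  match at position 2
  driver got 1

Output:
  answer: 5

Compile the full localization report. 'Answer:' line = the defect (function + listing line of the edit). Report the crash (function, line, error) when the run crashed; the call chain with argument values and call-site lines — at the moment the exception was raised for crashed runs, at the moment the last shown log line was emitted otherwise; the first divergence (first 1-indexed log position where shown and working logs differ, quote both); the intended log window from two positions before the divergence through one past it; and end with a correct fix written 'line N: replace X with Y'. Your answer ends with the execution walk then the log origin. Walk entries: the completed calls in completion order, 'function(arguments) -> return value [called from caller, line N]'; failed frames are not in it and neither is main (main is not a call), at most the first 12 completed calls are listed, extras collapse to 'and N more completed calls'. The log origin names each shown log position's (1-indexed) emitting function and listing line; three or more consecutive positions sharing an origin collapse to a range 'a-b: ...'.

Answer: the defect is in derive_floor at line 45.
The tell: Log line 12 is where behavior first shows: 'driver got 1' appears instead of 'driver got 10'.
Call chain: main.
First divergence: position 12 — the shown line 'driver got 1' should read 'driver got 10'.
Intended log window:
  10: match at position 2
  11: match at position 2
  12: driver got 10
Execution walk:
  probe_limits([6, 3, 5, 4]) -> 6  [called from split_margin, line 28]
  mix_signals([6, 3, 5, 4], 5) -> 1  [called from split_margin, line 29]
  collect_span(6, 1) -> 4  [called from split_margin, line 31]
  split_margin([6, 3, 5, 4], 5) -> 4  [called from main, line 51]
  resolve_slot([6, 3, 5, 4], 5) -> 2  [called from derive_floor, line 42]
  derive_floor([6, 3, 5, 4], 5) -> 1  [called from main, line 53]
Log line origins:
  1: from main, line 50
  2: from split_margin, line 27
  3: from probe_limits, line 6
  4: from mix_signals, line 14
  5: from split_margin, line 30
  6: from collect_span, line 18
  7: from main, line 52
  8: from derive_floor, line 41
  9: from resolve_slot, line 34
  10: from resolve_slot, line 37
  11: from derive_floor, line 43
  12: from main, line 54
A correct fix: line 45: replace `%` with `*`.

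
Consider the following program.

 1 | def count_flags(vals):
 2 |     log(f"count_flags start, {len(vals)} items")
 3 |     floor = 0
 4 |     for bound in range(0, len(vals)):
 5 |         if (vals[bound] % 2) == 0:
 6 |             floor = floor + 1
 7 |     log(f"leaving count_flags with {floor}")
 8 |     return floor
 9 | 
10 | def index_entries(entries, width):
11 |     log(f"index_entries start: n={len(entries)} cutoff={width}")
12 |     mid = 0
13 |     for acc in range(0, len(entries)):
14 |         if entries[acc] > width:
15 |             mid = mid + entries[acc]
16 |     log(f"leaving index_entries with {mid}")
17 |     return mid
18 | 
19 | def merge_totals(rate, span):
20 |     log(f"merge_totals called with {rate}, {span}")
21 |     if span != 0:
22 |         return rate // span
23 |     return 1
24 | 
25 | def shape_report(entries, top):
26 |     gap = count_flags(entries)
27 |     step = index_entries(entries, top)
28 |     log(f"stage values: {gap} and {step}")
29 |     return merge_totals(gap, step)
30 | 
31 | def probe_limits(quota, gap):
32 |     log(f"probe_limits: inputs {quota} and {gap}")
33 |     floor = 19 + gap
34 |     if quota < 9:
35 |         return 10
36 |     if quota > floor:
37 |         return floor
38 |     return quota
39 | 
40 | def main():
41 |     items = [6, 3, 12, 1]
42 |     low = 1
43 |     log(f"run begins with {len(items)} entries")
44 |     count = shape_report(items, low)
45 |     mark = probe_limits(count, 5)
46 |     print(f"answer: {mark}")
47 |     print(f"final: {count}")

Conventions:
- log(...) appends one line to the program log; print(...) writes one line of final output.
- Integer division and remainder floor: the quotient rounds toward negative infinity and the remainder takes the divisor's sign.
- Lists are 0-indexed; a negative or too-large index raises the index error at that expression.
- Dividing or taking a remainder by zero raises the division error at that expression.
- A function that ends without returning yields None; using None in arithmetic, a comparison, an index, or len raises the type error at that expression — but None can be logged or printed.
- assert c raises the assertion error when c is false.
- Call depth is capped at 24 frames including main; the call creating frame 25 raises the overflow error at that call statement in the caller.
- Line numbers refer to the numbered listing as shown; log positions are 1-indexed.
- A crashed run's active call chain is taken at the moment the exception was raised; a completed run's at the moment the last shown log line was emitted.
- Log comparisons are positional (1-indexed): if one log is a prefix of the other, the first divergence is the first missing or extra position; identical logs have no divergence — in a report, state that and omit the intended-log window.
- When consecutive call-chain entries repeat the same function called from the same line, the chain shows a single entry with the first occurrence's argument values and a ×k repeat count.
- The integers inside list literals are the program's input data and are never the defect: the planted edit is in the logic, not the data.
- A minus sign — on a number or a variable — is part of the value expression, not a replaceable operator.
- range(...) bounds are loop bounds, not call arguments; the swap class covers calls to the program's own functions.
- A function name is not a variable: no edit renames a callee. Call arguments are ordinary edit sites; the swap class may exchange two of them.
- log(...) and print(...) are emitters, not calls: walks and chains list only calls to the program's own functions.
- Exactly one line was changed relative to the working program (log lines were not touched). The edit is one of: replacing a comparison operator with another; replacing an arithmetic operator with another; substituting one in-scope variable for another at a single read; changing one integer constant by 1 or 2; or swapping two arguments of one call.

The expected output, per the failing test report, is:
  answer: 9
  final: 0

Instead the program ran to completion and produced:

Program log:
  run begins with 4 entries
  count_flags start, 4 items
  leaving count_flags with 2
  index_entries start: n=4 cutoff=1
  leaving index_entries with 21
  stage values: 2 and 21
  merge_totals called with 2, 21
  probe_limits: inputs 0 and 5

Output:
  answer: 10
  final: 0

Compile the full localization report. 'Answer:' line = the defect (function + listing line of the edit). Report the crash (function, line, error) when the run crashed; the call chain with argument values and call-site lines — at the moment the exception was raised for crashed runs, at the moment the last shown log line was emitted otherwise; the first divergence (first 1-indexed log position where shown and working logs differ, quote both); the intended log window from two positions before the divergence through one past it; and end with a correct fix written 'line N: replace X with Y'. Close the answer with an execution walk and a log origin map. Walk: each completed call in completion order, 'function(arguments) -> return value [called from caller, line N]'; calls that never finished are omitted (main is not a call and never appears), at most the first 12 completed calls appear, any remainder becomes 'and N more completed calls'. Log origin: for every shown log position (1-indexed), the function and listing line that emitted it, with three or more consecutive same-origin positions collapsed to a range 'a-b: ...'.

Answer: the defect is in probe_limits at line 35.
Key observation: The two runs log identically and part ways only at the printed values.
Call chain: main -> probe_limits(0, 5) (called at line 45).
First divergence: none — the logs agree in full.
Execution walk:
  count_flags([6, 3, 12, 1]) -> 2  [called from shape_report, line 26]
  index_entries([6, 3, 12, 1], 1) -> 21  [called from shape_report, line 27]
  merge_totals(2, 21) -> 0  [called from shape_report, line 29]
  shape_report([6, 3, 12, 1], 1) -> 0  [called from main, line 44]
  probe_limits(0, 5) -> 10  [called from main, line 45]
Log origin:
  1: logged in main at line 43
  2: logged in count_flags at line 2
  3: logged in count_flags at line 7
  4: logged in index_entries at line 11
  5: logged in index_entries at line 16
  6: logged in shape_report at line 28
  7: logged in merge_totals at line 20
  8: logged in probe_limits at line 32
A correct fix: line 35: replace `10` with `9`.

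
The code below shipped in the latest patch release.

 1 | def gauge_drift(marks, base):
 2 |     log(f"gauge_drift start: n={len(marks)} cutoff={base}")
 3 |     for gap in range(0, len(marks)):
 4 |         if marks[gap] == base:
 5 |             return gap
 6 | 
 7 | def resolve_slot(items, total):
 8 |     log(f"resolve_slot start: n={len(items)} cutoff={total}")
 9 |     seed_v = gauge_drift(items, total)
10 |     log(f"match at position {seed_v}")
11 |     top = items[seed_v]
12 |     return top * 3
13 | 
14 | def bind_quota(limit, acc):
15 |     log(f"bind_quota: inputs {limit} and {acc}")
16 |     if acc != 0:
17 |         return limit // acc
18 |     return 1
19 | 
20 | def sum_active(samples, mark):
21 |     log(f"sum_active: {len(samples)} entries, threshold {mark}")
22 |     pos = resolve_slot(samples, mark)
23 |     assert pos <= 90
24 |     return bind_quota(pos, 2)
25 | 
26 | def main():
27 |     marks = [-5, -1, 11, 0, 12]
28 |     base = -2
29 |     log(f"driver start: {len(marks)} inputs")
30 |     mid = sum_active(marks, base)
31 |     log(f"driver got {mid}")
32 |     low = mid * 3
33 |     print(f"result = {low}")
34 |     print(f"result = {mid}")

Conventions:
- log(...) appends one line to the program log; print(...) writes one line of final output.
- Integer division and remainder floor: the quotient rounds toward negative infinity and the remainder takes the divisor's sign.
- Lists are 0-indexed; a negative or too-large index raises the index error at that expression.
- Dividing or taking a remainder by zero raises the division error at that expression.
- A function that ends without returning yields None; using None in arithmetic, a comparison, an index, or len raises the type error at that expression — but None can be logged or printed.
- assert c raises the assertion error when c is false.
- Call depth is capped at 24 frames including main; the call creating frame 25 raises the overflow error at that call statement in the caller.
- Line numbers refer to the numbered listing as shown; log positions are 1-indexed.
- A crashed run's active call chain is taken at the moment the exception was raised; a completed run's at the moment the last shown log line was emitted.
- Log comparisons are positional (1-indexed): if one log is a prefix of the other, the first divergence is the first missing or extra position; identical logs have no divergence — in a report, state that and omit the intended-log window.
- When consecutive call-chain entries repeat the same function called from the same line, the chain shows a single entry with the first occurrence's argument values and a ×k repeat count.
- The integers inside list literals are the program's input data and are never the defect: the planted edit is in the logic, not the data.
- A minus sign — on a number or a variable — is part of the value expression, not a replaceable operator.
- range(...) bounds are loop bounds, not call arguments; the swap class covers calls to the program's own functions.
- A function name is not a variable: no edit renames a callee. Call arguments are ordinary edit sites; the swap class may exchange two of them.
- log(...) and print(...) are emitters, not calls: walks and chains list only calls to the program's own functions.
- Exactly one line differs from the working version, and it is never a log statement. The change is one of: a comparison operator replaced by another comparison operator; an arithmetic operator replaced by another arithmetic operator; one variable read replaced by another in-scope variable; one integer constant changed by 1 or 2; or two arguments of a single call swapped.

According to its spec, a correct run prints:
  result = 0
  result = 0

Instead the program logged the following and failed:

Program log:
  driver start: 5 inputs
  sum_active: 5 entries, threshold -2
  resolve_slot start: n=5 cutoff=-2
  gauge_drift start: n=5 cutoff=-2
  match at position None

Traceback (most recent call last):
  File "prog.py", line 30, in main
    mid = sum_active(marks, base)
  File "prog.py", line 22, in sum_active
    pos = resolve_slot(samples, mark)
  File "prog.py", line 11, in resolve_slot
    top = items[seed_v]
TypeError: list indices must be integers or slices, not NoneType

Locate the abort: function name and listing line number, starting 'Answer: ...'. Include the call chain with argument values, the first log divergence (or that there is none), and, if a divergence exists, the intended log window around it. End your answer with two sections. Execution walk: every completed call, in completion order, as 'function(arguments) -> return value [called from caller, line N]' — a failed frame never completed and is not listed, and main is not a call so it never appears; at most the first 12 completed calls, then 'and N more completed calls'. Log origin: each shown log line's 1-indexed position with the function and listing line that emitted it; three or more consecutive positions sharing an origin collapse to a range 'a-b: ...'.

Answer: the error was raised in resolve_slot, line 11.
The tell: The earliest visible damage is log position 2 — 'sum_active: 5 entries, threshold -2' rather than the intended 'sum_active: 5 entries, threshold 0'.
Call chain: main -> sum_active([-5, -1, 11, 0, 12], -2) (called at line 30) -> resolve_slot([-5, -1, 11, 0, 12], -2) (called at line 22).
First divergence: position 2 — the shown line 'sum_active: 5 entries, threshold -2' should read 'sum_active: 5 entries, threshold 0'.
Intended log window:
  1: driver start: 5 inputs
  2: sum_active: 5 entries, threshold 0
  3: resolve_slot start: n=5 cutoff=0
Execution walk:
  gauge_drift([-5, -1, 11, 0, 12], -2) -> None  [called from resolve_slot, line 9]
Log origin:
  1 — main, line 29
  2 — sum_active, line 21
  3 — resolve_slot, line 8
  4 — gauge_drift, line 2
  5 — resolve_slot, line 10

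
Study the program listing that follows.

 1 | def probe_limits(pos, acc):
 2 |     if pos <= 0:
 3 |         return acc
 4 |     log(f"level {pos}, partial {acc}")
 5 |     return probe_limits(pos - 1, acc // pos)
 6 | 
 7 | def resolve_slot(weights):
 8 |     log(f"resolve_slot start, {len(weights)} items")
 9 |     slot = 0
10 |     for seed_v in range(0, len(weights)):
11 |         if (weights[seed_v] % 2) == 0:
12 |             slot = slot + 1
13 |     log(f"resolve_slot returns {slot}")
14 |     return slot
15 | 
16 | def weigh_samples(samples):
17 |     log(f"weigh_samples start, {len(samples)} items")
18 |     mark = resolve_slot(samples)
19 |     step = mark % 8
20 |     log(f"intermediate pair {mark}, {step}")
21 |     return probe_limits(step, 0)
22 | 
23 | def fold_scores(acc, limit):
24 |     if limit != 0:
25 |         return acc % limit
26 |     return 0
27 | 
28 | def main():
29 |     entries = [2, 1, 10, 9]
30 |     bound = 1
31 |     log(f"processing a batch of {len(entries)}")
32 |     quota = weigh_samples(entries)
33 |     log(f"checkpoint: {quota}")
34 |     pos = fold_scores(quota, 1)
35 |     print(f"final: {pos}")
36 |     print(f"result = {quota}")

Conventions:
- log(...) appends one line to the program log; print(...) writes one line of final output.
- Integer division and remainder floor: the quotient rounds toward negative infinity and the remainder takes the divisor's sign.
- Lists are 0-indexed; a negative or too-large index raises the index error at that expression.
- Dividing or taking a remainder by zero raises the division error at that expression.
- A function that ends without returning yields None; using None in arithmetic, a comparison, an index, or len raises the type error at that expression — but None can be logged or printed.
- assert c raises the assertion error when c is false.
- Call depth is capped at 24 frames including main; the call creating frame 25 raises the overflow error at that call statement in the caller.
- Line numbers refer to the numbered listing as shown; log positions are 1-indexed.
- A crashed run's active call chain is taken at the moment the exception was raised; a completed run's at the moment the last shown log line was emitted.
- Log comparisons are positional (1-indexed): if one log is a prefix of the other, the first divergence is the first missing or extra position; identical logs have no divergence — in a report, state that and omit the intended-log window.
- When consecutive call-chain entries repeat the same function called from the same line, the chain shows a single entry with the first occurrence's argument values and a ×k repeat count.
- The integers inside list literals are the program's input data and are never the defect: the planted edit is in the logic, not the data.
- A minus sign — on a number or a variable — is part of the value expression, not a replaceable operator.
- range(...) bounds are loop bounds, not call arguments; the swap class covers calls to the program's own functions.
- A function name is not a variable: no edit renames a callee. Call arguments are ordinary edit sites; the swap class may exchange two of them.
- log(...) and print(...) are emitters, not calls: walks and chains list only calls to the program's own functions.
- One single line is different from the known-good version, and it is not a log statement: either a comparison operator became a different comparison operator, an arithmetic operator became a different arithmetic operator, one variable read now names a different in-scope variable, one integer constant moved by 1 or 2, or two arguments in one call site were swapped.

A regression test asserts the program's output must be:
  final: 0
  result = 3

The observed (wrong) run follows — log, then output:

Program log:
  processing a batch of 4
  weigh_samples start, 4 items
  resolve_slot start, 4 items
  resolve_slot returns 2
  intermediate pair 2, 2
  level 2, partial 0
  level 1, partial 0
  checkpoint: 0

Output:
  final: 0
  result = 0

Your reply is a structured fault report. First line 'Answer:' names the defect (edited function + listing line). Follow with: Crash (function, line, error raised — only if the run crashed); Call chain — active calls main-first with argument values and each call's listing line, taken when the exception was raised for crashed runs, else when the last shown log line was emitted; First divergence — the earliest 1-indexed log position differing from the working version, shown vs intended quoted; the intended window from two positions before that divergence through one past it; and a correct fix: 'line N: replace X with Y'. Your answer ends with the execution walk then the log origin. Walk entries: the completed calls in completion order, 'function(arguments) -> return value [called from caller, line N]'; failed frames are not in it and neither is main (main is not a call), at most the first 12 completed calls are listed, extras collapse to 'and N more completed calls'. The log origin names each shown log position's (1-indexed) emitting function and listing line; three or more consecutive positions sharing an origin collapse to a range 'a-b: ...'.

Answer: the defect is in probe_limits at line 5.
Core observation: Position 7 is the first bad log line: 'level 1, partial 0' should read 'level 1, partial 2'.
Call chain: main.
First divergence: position 7 — shown 'level 1, partial 0', intended 'level 1, partial 2'.
Intended log window:
  5: intermediate pair 2, 2
  6: level 2, partial 0
  7: level 1, partial 2
  8: checkpoint: 3
Execution walk:
  resolve_slot([2, 1, 10, 9]) -> 2  [called from weigh_samples, line 18]
  probe_limits(0, 0) -> 0  [called from probe_limits, line 5]
  probe_limits(1, 0) -> 0  [called from probe_limits, line 5]
  probe_limits(2, 0) -> 0  [called from weigh_samples, line 21]
  weigh_samples([2, 1, 10, 9]) -> 0  [called from main, line 32]
  fold_scores(0, 1) -> 0  [called from main, line 34]
Log origins:
  1 — main, line 31
  2 — weigh_samples, line 17
  3 — resolve_slot, line 8
  4 — resolve_slot, line 13
  5 — weigh_samples, line 20
  6 — probe_limits, line 4
  7 — probe_limits, line 4
  8 — main, line 33
A correct fix: line 5: replace `//` with `+`.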